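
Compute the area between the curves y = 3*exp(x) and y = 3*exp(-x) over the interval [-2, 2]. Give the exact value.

-12 + 6*exp(-2) + 6*exp(2)

The difference (3*exp(x)) - (3*exp(-x)) = 3*exp(x) - 3*exp(-x) changes sign at x = 0 inside [-2, 2], so split the integral there.
∫[-2,0] (3*exp(x) - 3*exp(-x)) dx = -3*exp(2) - 3*exp(-2) + 6; the area of that piece is -6 + 3*exp(-2) + 3*exp(2).
∫[0,2] (3*exp(x) - 3*exp(-x)) dx = -6 + 3*exp(-2) + 3*exp(2).
Total area = (-6 + 3*exp(-2) + 3*exp(2)) + (-6 + 3*exp(-2) + 3*exp(2)) = -12 + 6*exp(-2) + 6*exp(2).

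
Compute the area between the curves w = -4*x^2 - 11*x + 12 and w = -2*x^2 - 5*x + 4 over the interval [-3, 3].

The difference (-4*x^2 - 11*x + 12) - (-2*x^2 - 5*x + 4) = -2*x^2 - 6*x + 8 changes sign at x = 1 inside [-3, 3], so split the integral there.
∫[-3,1] (-2*x^2 - 6*x + 8) dx = 112/3.
∫[1,3] (-2*x^2 - 6*x + 8) dx = -76/3; the area of that piece is 76/3.
Total area = 112/3 + 76/3 = 188/3.

188/3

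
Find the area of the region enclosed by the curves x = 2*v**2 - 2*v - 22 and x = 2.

343/3

Both boundary curves give x as a function of v, so integrate with respect to v. Setting them equal: 2*v**2 - 2*v - 24 = 0, i.e. 2*(v - 4)*(v + 3) = 0, so they meet at v = -3, 4.
For v in [-3, 4], x = 2*v**2 - 2*v - 22 is on the left; area = ∫[-3,4] (-(2*v**2 - 2*v - 24)) dv = 343/3.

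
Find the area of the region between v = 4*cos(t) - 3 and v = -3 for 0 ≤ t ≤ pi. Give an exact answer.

8

The difference (4*cos(t) - 3) - (-3) = 4*cos(t) changes sign at t = pi/2 inside [0, pi], so split the integral there.
∫[0,pi/2] (4*cos(t)) dt = 4.
∫[pi/2,pi] (4*cos(t)) dt = -4; the area of that piece is 4.
Total area = 4 + 4 = 8.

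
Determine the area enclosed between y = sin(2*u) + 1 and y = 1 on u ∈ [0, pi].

The difference (sin(2*u) + 1) - (1) = sin(2*u) changes sign at u = pi/2 inside [0, pi], so split the integral there.
∫[0,pi/2] (sin(2*u)) du = 1.
∫[pi/2,pi] (sin(2*u)) du = -1; the area of that piece is 1.
Total area = 1 + 1 = 2.

2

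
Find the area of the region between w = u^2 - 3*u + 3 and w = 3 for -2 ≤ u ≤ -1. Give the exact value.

On [-2, -1], (u^2 - 3*u + 3) - (3) = u^2 - 3*u is ≥ 0 throughout, so the area is a single integral of |u^2 - 3*u|.
∫[-2,-1] (u^2 - 3*u) du = 41/6.

41/6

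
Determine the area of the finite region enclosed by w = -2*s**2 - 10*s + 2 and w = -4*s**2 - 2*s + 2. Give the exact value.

Set the curves equal: -2*s**2 - 10*s + 2 = -4*s**2 - 2*s + 2, so 2*s**2 - 8*s = 0, which factors as 2*s*(s - 4) = 0. The curves meet at s = 0, 4.
On [0, 4], w = -4*s**2 - 2*s + 2 is on top; that piece has area ∫[0,4] (-(2*s**2 - 8*s)) ds = 64/3.

64/3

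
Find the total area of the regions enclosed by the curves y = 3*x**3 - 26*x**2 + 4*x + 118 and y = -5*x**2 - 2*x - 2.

Set the curves equal: 3*x**3 - 26*x**2 + 4*x + 118 = -5*x**2 - 2*x - 2, so 3*x**3 - 21*x**2 + 6*x + 120 = 0, which factors as 3*(x - 5)*(x - 4)*(x + 2) = 0. The curves meet at x = -2, 4, 5.
On [-2, 4], y = 3*x**3 - 26*x**2 + 4*x + 118 is on top; that piece has area ∫[-2,4] (3*x**3 - 21*x**2 + 6*x + 120) dx = 432.
On [4, 5], y = -5*x**2 - 2*x - 2 is on top; that piece has area ∫[4,5] (-(3*x**3 - 21*x**2 + 6*x + 120)) dx = 13/4.
Total enclosed area = 432 + 13/4 = 1741/4.

1741/4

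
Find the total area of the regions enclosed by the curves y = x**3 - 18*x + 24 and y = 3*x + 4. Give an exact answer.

999/4

Set the curves equal: x**3 - 18*x + 24 = 3*x + 4, so x**3 - 21*x + 20 = 0, which factors as (x - 4)*(x - 1)*(x + 5) = 0. The curves meet at x = -5, 1, 4.
On [-5, 1], y = x**3 - 18*x + 24 is on top; that piece has area ∫[-5,1] (x**3 - 21*x + 20) dx = 216.
On [1, 4], y = 3*x + 4 is on top; that piece has area ∫[1,4] (-(x**3 - 21*x + 20)) dx = 135/4.
Total enclosed area = 216 + 135/4 = 999/4.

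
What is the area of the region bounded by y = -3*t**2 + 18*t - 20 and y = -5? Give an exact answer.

Set the curves equal: -3*t**2 + 18*t - 20 = -5, so -3*t**2 + 18*t - 15 = 0, which factors as -3*(t - 5)*(t - 1) = 0. The curves meet at t = 1, 5.
On [1, 5], y = -3*t**2 + 18*t - 20 is on top; that piece has area ∫[1,5] (-3*t**2 + 18*t - 15) dt = 32.

32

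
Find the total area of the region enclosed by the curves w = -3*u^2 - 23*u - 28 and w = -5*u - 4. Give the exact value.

Set the curves equal: -3*u^2 - 23*u - 28 = -5*u - 4, so -3*u^2 - 18*u - 24 = 0, which factors as -3*(u + 2)*(u + 4) = 0. The curves meet at u = -4, -2.
On [-4, -2], w = -3*u^2 - 23*u - 28 is on top; that piece has area ∫[-4,-2] (-3*u^2 - 18*u - 24) du = 4.

4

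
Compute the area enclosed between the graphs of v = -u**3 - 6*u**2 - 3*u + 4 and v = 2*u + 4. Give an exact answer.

Set the curves equal: -u**3 - 6*u**2 - 3*u + 4 = 2*u + 4, so -u**3 - 6*u**2 - 5*u = 0, which factors as -u*(u + 1)*(u + 5) = 0. The curves meet at u = -5, -1, 0.
On [-5, -1], v = 2*u + 4 is on top; that piece has area ∫[-5,-1] (-(-u**3 - 6*u**2 - 5*u)) du = 32.
On [-1, 0], v = -u**3 - 6*u**2 - 3*u + 4 is on top; that piece has area ∫[-1,0] (-u**3 - 6*u**2 - 5*u) du = 3/4.
Total enclosed area = 32 + 3/4 = 131/4.

131/4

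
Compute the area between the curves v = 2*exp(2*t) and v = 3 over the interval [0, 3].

The difference (2*exp(2*t)) - (3) = 2*exp(2*t) - 3 changes sign at t = -log(2)/2 + log(3)/2 inside [0, 3], so split the integral there.
∫[0,-log(2)/2 + log(3)/2] (2*exp(2*t) - 3) dt = log(2*sqrt(6)/9) + 1/2; the area of that piece is -1/2 + log(3*sqrt(6)/4).
∫[-log(2)/2 + log(3)/2,3] (2*exp(2*t) - 3) dt = -21/2 - 3*log(2)/2 + 3*log(3)/2 + exp(6).
Total area = (-1/2 + log(3*sqrt(6)/4)) + (-21/2 - 3*log(2)/2 + 3*log(3)/2 + exp(6)) = -11 - 7*log(2)/2 + log(6)/2 + 5*log(3)/2 + exp(6).

-11 - 7*log(2)/2 + log(6)/2 + 5*log(3)/2 + exp(6)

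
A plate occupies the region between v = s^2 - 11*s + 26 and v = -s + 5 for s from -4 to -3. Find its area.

205/3

On [-4, -3], (s^2 - 11*s + 26) - (-s + 5) = s^2 - 10*s + 21 is ≥ 0 throughout, so the area is a single integral of |s^2 - 10*s + 21|.
∫[-4,-3] (s^2 - 10*s + 21) ds = 205/3.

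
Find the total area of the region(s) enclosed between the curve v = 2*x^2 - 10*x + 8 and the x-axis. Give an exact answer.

9

The curve meets the x-axis where 2*x^2 - 10*x + 8 = 0, i.e. 2*(x - 4)*(x - 1) = 0, at x = 1, 4.
On [1, 4] the curve lies below the axis; ∫[1,4] (2*x^2 - 10*x + 8) dx = -9, giving area 9.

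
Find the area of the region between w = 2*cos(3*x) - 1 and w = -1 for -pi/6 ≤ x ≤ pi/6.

On [-pi/6, pi/6], (2*cos(3*x) - 1) - (-1) = 2*cos(3*x) is ≥ 0 throughout, so the area is a single integral of |2*cos(3*x)|.
∫[-pi/6,pi/6] (2*cos(3*x)) dx = 4/3.

4/3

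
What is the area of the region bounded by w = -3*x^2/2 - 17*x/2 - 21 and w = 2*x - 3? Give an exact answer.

Set the curves equal: -3*x^2/2 - 17*x/2 - 21 = 2*x - 3, so -3*x^2/2 - 21*x/2 - 18 = 0, which factors as -3*(x + 3)*(x + 4)/2 = 0. The curves meet at x = -4, -3.
On [-4, -3], w = -3*x^2/2 - 17*x/2 - 21 is on top; that piece has area ∫[-4,-3] (-3*x^2/2 - 21*x/2 - 18) dx = 1/4.

1/4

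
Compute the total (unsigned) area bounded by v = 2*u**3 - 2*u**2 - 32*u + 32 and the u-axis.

863/3

The curve meets the u-axis where 2*u**3 - 2*u**2 - 32*u + 32 = 0, i.e. 2*(u - 4)*(u - 1)*(u + 4) = 0, at u = -4, 1, 4.
On [-4, 1] the curve lies above the axis; ∫[-4,1] (2*u**3 - 2*u**2 - 32*u + 32) du = 1375/6, giving area 1375/6.
On [1, 4] the curve lies below the axis; ∫[1,4] (2*u**3 - 2*u**2 - 32*u + 32) du = -117/2, giving area 117/2.
Total area = 1375/6 + 117/2 = 863/3.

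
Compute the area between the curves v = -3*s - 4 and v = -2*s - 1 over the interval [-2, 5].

On [-2, 5], (-3*s - 4) - (-2*s - 1) = -s - 3 is ≤ 0 throughout, so the area is a single integral of |-s - 3|.
∫[-2,5] (-s - 3) ds = -63/2; the area of that piece is 63/2.

63/2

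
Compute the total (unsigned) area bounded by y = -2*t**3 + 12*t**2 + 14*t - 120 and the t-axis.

517

The curve meets the t-axis where -2*t**3 + 12*t**2 + 14*t - 120 = 0, i.e. -2*(t - 5)*(t - 4)*(t + 3) = 0, at t = -3, 4, 5.
On [-3, 4] the curve lies below the axis; ∫[-3,4] (-2*t**3 + 12*t**2 + 14*t - 120) dt = -1029/2, giving area 1029/2.
On [4, 5] the curve lies above the axis; ∫[4,5] (-2*t**3 + 12*t**2 + 14*t - 120) dt = 5/2, giving area 5/2.
Total area = 1029/2 + 5/2 = 517.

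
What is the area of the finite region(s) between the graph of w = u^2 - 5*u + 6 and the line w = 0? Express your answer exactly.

The curve meets the u-axis where u^2 - 5*u + 6 = 0, i.e. (u - 3)*(u - 2) = 0, at u = 2, 3.
On [2, 3] the curve lies below the axis; ∫[2,3] (u^2 - 5*u + 6) du = -1/6, giving area 1/6.

1/6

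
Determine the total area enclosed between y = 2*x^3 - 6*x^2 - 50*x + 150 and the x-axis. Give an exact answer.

The curve meets the x-axis where 2*x^3 - 6*x^2 - 50*x + 150 = 0, i.e. 2*(x - 5)*(x - 3)*(x + 5) = 0, at x = -5, 3, 5.
On [-5, 3] the curve lies above the axis; ∫[-5,3] (2*x^3 - 6*x^2 - 50*x + 150) dx = 1024, giving area 1024.
On [3, 5] the curve lies below the axis; ∫[3,5] (2*x^3 - 6*x^2 - 50*x + 150) dx = -24, giving area 24.
Total area = 1024 + 24 = 1048.

1048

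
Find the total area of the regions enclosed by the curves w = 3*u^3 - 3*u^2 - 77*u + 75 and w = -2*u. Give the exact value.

Set the curves equal: 3*u^3 - 3*u^2 - 77*u + 75 = -2*u, so 3*u^3 - 3*u^2 - 75*u + 75 = 0, which factors as 3*(u - 5)*(u - 1)*(u + 5) = 0. The curves meet at u = -5, 1, 5.
On [-5, 1], w = 3*u^3 - 3*u^2 - 77*u + 75 is on top; that piece has area ∫[-5,1] (3*u^3 - 3*u^2 - 75*u + 75) du = 756.
On [1, 5], w = -2*u is on top; that piece has area ∫[1,5] (-(3*u^3 - 3*u^2 - 75*u + 75)) du = 256.
Total enclosed area = 756 + 256 = 1012.

1012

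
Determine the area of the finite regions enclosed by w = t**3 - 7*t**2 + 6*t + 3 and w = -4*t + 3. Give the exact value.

253/12

Set the curves equal: t**3 - 7*t**2 + 6*t + 3 = -4*t + 3, so t**3 - 7*t**2 + 10*t = 0, which factors as t*(t - 5)*(t - 2) = 0. The curves meet at t = 0, 2, 5.
On [0, 2], w = t**3 - 7*t**2 + 6*t + 3 is on top; that piece has area ∫[0,2] (t**3 - 7*t**2 + 10*t) dt = 16/3.
On [2, 5], w = -4*t + 3 is on top; that piece has area ∫[2,5] (-(t**3 - 7*t**2 + 10*t)) dt = 63/4.
Total enclosed area = 16/3 + 63/4 = 253/12.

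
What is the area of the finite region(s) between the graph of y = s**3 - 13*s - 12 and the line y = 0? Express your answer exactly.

407/4

The curve meets the s-axis where s**3 - 13*s - 12 = 0, i.e. (s - 4)*(s + 1)*(s + 3) = 0, at s = -3, -1, 4.
On [-3, -1] the curve lies above the axis; ∫[-3,-1] (s**3 - 13*s - 12) ds = 8, giving area 8.
On [-1, 4] the curve lies below the axis; ∫[-1,4] (s**3 - 13*s - 12) ds = -375/4, giving area 375/4.
Total area = 8 + 375/4 = 407/4.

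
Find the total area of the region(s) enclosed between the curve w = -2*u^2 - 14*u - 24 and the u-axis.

1/3

The curve meets the u-axis where -2*u^2 - 14*u - 24 = 0, i.e. -2*(u + 3)*(u + 4) = 0, at u = -4, -3.
On [-4, -3] the curve lies above the axis; ∫[-4,-3] (-2*u^2 - 14*u - 24) du = 1/3, giving area 1/3.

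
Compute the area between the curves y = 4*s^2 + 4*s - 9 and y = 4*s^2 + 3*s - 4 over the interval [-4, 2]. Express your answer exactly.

36

On [-4, 2], (4*s^2 + 4*s - 9) - (4*s^2 + 3*s - 4) = s - 5 is ≤ 0 throughout, so the area is a single integral of |s - 5|.
∫[-4,2] (s - 5) ds = -36; the area of that piece is 36.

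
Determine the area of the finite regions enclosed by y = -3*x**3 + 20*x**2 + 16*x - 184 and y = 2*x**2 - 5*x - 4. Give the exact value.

1551/2

Set the curves equal: -3*x**3 + 20*x**2 + 16*x - 184 = 2*x**2 - 5*x - 4, so -3*x**3 + 18*x**2 + 21*x - 180 = 0, which factors as -3*(x - 5)*(x - 4)*(x + 3) = 0. The curves meet at x = -3, 4, 5.
On [-3, 4], y = 2*x**2 - 5*x - 4 is on top; that piece has area ∫[-3,4] (-(-3*x**3 + 18*x**2 + 21*x - 180)) dx = 3087/4.
On [4, 5], y = -3*x**3 + 20*x**2 + 16*x - 184 is on top; that piece has area ∫[4,5] (-3*x**3 + 18*x**2 + 21*x - 180) dx = 15/4.
Total enclosed area = 3087/4 + 15/4 = 1551/2.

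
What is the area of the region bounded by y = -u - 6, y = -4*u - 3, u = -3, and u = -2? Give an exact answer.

21/2

On [-3, -2], (-u - 6) - (-4*u - 3) = 3*u - 3 is ≤ 0 throughout, so the area is a single integral of |3*u - 3|.
∫[-3,-2] (3*u - 3) du = -21/2; the area of that piece is 21/2.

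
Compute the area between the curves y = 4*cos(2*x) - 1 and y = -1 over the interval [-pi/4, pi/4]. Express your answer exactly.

On [-pi/4, pi/4], (4*cos(2*x) - 1) - (-1) = 4*cos(2*x) is ≥ 0 throughout, so the area is a single integral of |4*cos(2*x)|.
∫[-pi/4,pi/4] (4*cos(2*x)) dx = 4.

4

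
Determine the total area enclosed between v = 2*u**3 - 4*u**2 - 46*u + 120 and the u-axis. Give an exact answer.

5137/6

The curve meets the u-axis where 2*u**3 - 4*u**2 - 46*u + 120 = 0, i.e. 2*(u - 4)*(u - 3)*(u + 5) = 0, at u = -5, 3, 4.
On [-5, 3] the curve lies above the axis; ∫[-5,3] (2*u**3 - 4*u**2 - 46*u + 120) du = 2560/3, giving area 2560/3.
On [3, 4] the curve lies below the axis; ∫[3,4] (2*u**3 - 4*u**2 - 46*u + 120) du = -17/6, giving area 17/6.
Total area = 2560/3 + 17/6 = 5137/6.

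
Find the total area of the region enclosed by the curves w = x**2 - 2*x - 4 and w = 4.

36

Set the curves equal: x**2 - 2*x - 4 = 4, so x**2 - 2*x - 8 = 0, which factors as (x - 4)*(x + 2) = 0. The curves meet at x = -2, 4.
On [-2, 4], w = 4 is on top; that piece has area ∫[-2,4] (-(x**2 - 2*x - 8)) dx = 36.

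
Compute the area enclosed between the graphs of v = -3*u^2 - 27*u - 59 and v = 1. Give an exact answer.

1/2

Set the curves equal: -3*u^2 - 27*u - 59 = 1, so -3*u^2 - 27*u - 60 = 0, which factors as -3*(u + 4)*(u + 5) = 0. The curves meet at u = -5, -4.
On [-5, -4], v = -3*u^2 - 27*u - 59 is on top; that piece has area ∫[-5,-4] (-3*u^2 - 27*u - 60) du = 1/2.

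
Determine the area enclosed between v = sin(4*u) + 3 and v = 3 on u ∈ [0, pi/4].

1/2

On [0, pi/4], (sin(4*u) + 3) - (3) = sin(4*u) is ≥ 0 throughout, so the area is a single integral of |sin(4*u)|.
∫[0,pi/4] (sin(4*u)) du = 1/2.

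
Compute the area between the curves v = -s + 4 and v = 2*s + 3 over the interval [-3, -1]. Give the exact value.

14

On [-3, -1], (-s + 4) - (2*s + 3) = -3*s + 1 is ≥ 0 throughout, so the area is a single integral of |-3*s + 1|.
∫[-3,-1] (-3*s + 1) ds = 14.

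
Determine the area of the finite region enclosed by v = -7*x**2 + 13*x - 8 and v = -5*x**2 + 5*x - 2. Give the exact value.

Set the curves equal: -7*x**2 + 13*x - 8 = -5*x**2 + 5*x - 2, so -2*x**2 + 8*x - 6 = 0, which factors as -2*(x - 3)*(x - 1) = 0. The curves meet at x = 1, 3.
On [1, 3], v = -7*x**2 + 13*x - 8 is on top; that piece has area ∫[1,3] (-2*x**2 + 8*x - 6) dx = 8/3.

8/3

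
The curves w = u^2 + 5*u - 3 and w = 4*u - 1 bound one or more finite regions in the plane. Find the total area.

Set the curves equal: u^2 + 5*u - 3 = 4*u - 1, so u^2 + u - 2 = 0, which factors as (u - 1)*(u + 2) = 0. The curves meet at u = -2, 1.
On [-2, 1], w = 4*u - 1 is on top; that piece has area ∫[-2,1] (-(u^2 + u - 2)) du = 9/2.

9/2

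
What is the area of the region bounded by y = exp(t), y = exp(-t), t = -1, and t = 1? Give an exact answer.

-4 + 2*exp(-1) + 2*exp(1)

The difference (exp(t)) - (exp(-t)) = exp(t) - exp(-t) changes sign at t = 0 inside [-1, 1], so split the integral there.
∫[-1,0] (exp(t) - exp(-t)) dt = -exp(1) - exp(-1) + 2; the area of that piece is -2 + exp(-1) + exp(1).
∫[0,1] (exp(t) - exp(-t)) dt = -2 + exp(-1) + exp(1).
Total area = (-2 + exp(-1) + exp(1)) + (-2 + exp(-1) + exp(1)) = -4 + 2*exp(-1) + 2*exp(1).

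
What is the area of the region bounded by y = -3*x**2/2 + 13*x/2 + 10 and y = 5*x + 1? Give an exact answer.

125/4

Set the curves equal: -3*x**2/2 + 13*x/2 + 10 = 5*x + 1, so -3*x**2/2 + 3*x/2 + 9 = 0, which factors as -3*(x - 3)*(x + 2)/2 = 0. The curves meet at x = -2, 3.
On [-2, 3], y = -3*x**2/2 + 13*x/2 + 10 is on top; that piece has area ∫[-2,3] (-3*x**2/2 + 3*x/2 + 9) dx = 125/4.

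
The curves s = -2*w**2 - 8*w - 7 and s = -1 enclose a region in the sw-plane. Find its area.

Both boundary curves give s as a function of w, so integrate with respect to w. Setting them equal: -2*w**2 - 8*w - 6 = 0, i.e. -2*(w + 1)*(w + 3) = 0, so they meet at w = -3, -1.
For w in [-3, -1], s = -2*w**2 - 8*w - 7 is on the right; area = ∫[-3,-1] (-2*w**2 - 8*w - 6) dw = 8/3.

8/3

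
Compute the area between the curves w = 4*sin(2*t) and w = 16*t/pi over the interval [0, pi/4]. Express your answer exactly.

2 - pi/2

On [0, pi/4], (4*sin(2*t)) - (16*t/pi) = -16*t/pi + 4*sin(2*t) is ≥ 0 throughout, so the area is a single integral of |-16*t/pi + 4*sin(2*t)|.
∫[0,pi/4] (-16*t/pi + 4*sin(2*t)) dt = 2 - pi/2.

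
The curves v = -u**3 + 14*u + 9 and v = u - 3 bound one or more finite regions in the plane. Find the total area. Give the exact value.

407/4

Set the curves equal: -u**3 + 14*u + 9 = u - 3, so -u**3 + 13*u + 12 = 0, which factors as -(u - 4)*(u + 1)*(u + 3) = 0. The curves meet at u = -3, -1, 4.
On [-3, -1], v = u - 3 is on top; that piece has area ∫[-3,-1] (-(-u**3 + 13*u + 12)) du = 8.
On [-1, 4], v = -u**3 + 14*u + 9 is on top; that piece has area ∫[-1,4] (-u**3 + 13*u + 12) du = 375/4.
Total enclosed area = 8 + 375/4 = 407/4.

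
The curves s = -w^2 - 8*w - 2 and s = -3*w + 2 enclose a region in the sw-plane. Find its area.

9/2

Both boundary curves give s as a function of w, so integrate with respect to w. Setting them equal: -w^2 - 5*w - 4 = 0, i.e. -(w + 1)*(w + 4) = 0, so they meet at w = -4, -1.
For w in [-4, -1], s = -w^2 - 8*w - 2 is on the right; area = ∫[-4,-1] (-w^2 - 5*w - 4) dw = 9/2.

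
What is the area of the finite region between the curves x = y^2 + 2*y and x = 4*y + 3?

Both boundary curves give x as a function of y, so integrate with respect to y. Setting them equal: y^2 - 2*y - 3 = 0, i.e. (y - 3)*(y + 1) = 0, so they meet at y = -1, 3.
For y in [-1, 3], x = y^2 + 2*y is on the left; area = ∫[-1,3] (-(y^2 - 2*y - 3)) dy = 32/3.

32/3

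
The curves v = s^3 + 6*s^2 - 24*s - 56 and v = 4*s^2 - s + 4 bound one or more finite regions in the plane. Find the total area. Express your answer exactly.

Set the curves equal: s^3 + 6*s^2 - 24*s - 56 = 4*s^2 - s + 4, so s^3 + 2*s^2 - 23*s - 60 = 0, which factors as (s - 5)*(s + 3)*(s + 4) = 0. The curves meet at s = -4, -3, 5.
On [-4, -3], v = s^3 + 6*s^2 - 24*s - 56 is on top; that piece has area ∫[-4,-3] (s^3 + 2*s^2 - 23*s - 60) ds = 17/12.
On [-3, 5], v = 4*s^2 - s + 4 is on top; that piece has area ∫[-3,5] (-(s^3 + 2*s^2 - 23*s - 60)) ds = 1280/3.
Total enclosed area = 17/12 + 1280/3 = 5137/12.

5137/12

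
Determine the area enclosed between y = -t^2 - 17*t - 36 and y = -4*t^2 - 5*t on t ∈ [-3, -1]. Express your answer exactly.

24

The difference (-t^2 - 17*t - 36) - (-4*t^2 - 5*t) = 3*t^2 - 12*t - 36 changes sign at t = -2 inside [-3, -1], so split the integral there.
∫[-3,-2] (3*t^2 - 12*t - 36) dt = 13.
∫[-2,-1] (3*t^2 - 12*t - 36) dt = -11; the area of that piece is 11.
Total area = 13 + 11 = 24.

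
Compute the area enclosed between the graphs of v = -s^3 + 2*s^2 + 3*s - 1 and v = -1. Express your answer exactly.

Set the curves equal: -s^3 + 2*s^2 + 3*s - 1 = -1, so -s^3 + 2*s^2 + 3*s = 0, which factors as -s*(s - 3)*(s + 1) = 0. The curves meet at s = -1, 0, 3.
On [-1, 0], v = -1 is on top; that piece has area ∫[-1,0] (-(-s^3 + 2*s^2 + 3*s)) ds = 7/12.
On [0, 3], v = -s^3 + 2*s^2 + 3*s - 1 is on top; that piece has area ∫[0,3] (-s^3 + 2*s^2 + 3*s) ds = 45/4.
Total enclosed area = 7/12 + 45/4 = 71/6.

71/6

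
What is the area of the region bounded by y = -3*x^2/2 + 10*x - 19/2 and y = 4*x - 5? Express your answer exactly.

2

Set the curves equal: -3*x^2/2 + 10*x - 19/2 = 4*x - 5, so -3*x^2/2 + 6*x - 9/2 = 0, which factors as -3*(x - 3)*(x - 1)/2 = 0. The curves meet at x = 1, 3.
On [1, 3], y = -3*x^2/2 + 10*x - 19/2 is on top; that piece has area ∫[1,3] (-3*x^2/2 + 6*x - 9/2) dx = 2.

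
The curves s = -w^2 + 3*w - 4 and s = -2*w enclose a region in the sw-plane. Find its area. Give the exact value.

Both boundary curves give s as a function of w, so integrate with respect to w. Setting them equal: -w^2 + 5*w - 4 = 0, i.e. -(w - 4)*(w - 1) = 0, so they meet at w = 1, 4.
For w in [1, 4], s = -w^2 + 3*w - 4 is on the right; area = ∫[1,4] (-w^2 + 5*w - 4) dw = 9/2.

9/2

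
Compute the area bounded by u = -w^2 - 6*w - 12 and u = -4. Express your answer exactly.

Both boundary curves give u as a function of w, so integrate with respect to w. Setting them equal: -w^2 - 6*w - 8 = 0, i.e. -(w + 2)*(w + 4) = 0, so they meet at w = -4, -2.
For w in [-4, -2], u = -w^2 - 6*w - 12 is on the right; area = ∫[-4,-2] (-w^2 - 6*w - 8) dw = 4/3.

4/3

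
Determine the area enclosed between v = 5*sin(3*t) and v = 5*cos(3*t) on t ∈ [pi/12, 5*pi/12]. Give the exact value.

10*sqrt(2)/3

On [pi/12, 5*pi/12], (5*sin(3*t)) - (5*cos(3*t)) = 5*sin(3*t) - 5*cos(3*t) is ≥ 0 throughout, so the area is a single integral of |5*sin(3*t) - 5*cos(3*t)|.
∫[pi/12,5*pi/12] (5*sin(3*t) - 5*cos(3*t)) dt = 10*sqrt(2)/3.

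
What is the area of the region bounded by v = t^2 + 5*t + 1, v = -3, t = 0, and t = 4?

On [0, 4], (t^2 + 5*t + 1) - (-3) = t^2 + 5*t + 4 is ≥ 0 throughout, so the area is a single integral of |t^2 + 5*t + 4|.
∫[0,4] (t^2 + 5*t + 4) dt = 232/3.

232/3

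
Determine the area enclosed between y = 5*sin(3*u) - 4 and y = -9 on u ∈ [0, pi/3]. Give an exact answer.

On [0, pi/3], (5*sin(3*u) - 4) - (-9) = 5*sin(3*u) + 5 is ≥ 0 throughout, so the area is a single integral of |5*sin(3*u) + 5|.
∫[0,pi/3] (5*sin(3*u) + 5) du = 10/3 + 5*pi/3.

10/3 + 5*pi/3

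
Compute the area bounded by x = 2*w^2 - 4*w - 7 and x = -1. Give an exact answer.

64/3

Both boundary curves give x as a function of w, so integrate with respect to w. Setting them equal: 2*w^2 - 4*w - 6 = 0, i.e. 2*(w - 3)*(w + 1) = 0, so they meet at w = -1, 3.
For w in [-1, 3], x = 2*w^2 - 4*w - 7 is on the left; area = ∫[-1,3] (-(2*w^2 - 4*w - 6)) dw = 64/3.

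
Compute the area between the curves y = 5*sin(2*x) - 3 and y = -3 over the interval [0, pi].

10

The difference (5*sin(2*x) - 3) - (-3) = 5*sin(2*x) changes sign at x = pi/2 inside [0, pi], so split the integral there.
∫[0,pi/2] (5*sin(2*x)) dx = 5.
∫[pi/2,pi] (5*sin(2*x)) dx = -5; the area of that piece is 5.
Total area = 5 + 5 = 10.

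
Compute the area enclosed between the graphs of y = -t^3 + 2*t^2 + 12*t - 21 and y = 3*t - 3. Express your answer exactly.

443/6

Set the curves equal: -t^3 + 2*t^2 + 12*t - 21 = 3*t - 3, so -t^3 + 2*t^2 + 9*t - 18 = 0, which factors as -(t - 3)*(t - 2)*(t + 3) = 0. The curves meet at t = -3, 2, 3.
On [-3, 2], y = 3*t - 3 is on top; that piece has area ∫[-3,2] (-(-t^3 + 2*t^2 + 9*t - 18)) dt = 875/12.
On [2, 3], y = -t^3 + 2*t^2 + 12*t - 21 is on top; that piece has area ∫[2,3] (-t^3 + 2*t^2 + 9*t - 18) dt = 11/12.
Total enclosed area = 875/12 + 11/12 = 443/6.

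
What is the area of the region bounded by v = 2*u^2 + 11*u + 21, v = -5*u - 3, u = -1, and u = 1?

148/3

On [-1, 1], (2*u^2 + 11*u + 21) - (-5*u - 3) = 2*u^2 + 16*u + 24 is ≥ 0 throughout, so the area is a single integral of |2*u^2 + 16*u + 24|.
∫[-1,1] (2*u^2 + 16*u + 24) du = 148/3.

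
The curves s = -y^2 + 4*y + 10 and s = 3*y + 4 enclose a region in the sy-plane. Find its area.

125/6

Both boundary curves give s as a function of y, so integrate with respect to y. Setting them equal: -y^2 + y + 6 = 0, i.e. -(y - 3)*(y + 2) = 0, so they meet at y = -2, 3.
For y in [-2, 3], s = -y^2 + 4*y + 10 is on the right; area = ∫[-2,3] (-y^2 + y + 6) dy = 125/6.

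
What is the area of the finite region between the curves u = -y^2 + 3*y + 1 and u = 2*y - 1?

Both boundary curves give u as a function of y, so integrate with respect to y. Setting them equal: -y^2 + y + 2 = 0, i.e. -(y - 2)*(y + 1) = 0, so they meet at y = -1, 2.
For y in [-1, 2], u = -y^2 + 3*y + 1 is on the right; area = ∫[-1,2] (-y^2 + y + 2) dy = 9/2.

9/2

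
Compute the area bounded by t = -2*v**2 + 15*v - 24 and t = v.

1/3

Both boundary curves give t as a function of v, so integrate with respect to v. Setting them equal: -2*v**2 + 14*v - 24 = 0, i.e. -2*(v - 4)*(v - 3) = 0, so they meet at v = 3, 4.
For v in [3, 4], t = -2*v**2 + 15*v - 24 is on the right; area = ∫[3,4] (-2*v**2 + 14*v - 24) dv = 1/3.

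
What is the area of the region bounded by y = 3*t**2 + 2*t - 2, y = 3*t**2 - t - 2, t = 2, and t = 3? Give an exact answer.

15/2

On [2, 3], (3*t**2 + 2*t - 2) - (3*t**2 - t - 2) = 3*t is ≥ 0 throughout, so the area is a single integral of |3*t|.
∫[2,3] (3*t) dt = 15/2.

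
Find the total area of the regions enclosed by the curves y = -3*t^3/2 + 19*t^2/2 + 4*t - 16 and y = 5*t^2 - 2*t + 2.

393/8

Set the curves equal: -3*t^3/2 + 19*t^2/2 + 4*t - 16 = 5*t^2 - 2*t + 2, so -3*t^3/2 + 9*t^2/2 + 6*t - 18 = 0, which factors as -3*(t - 3)*(t - 2)*(t + 2)/2 = 0. The curves meet at t = -2, 2, 3.
On [-2, 2], y = 5*t^2 - 2*t + 2 is on top; that piece has area ∫[-2,2] (-(-3*t^3/2 + 9*t^2/2 + 6*t - 18)) dt = 48.
On [2, 3], y = -3*t^3/2 + 19*t^2/2 + 4*t - 16 is on top; that piece has area ∫[2,3] (-3*t^3/2 + 9*t^2/2 + 6*t - 18) dt = 9/8.
Total enclosed area = 48 + 9/8 = 393/8.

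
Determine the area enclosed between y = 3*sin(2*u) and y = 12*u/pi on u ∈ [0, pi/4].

On [0, pi/4], (3*sin(2*u)) - (12*u/pi) = -12*u/pi + 3*sin(2*u) is ≥ 0 throughout, so the area is a single integral of |-12*u/pi + 3*sin(2*u)|.
∫[0,pi/4] (-12*u/pi + 3*sin(2*u)) du = 3/2 - 3*pi/8.

3/2 - 3*pi/8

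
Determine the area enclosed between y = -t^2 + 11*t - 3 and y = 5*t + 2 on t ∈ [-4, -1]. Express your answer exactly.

81

On [-4, -1], (-t^2 + 11*t - 3) - (5*t + 2) = -t^2 + 6*t - 5 is ≤ 0 throughout, so the area is a single integral of |-t^2 + 6*t - 5|.
∫[-4,-1] (-t^2 + 6*t - 5) dt = -81; the area of that piece is 81.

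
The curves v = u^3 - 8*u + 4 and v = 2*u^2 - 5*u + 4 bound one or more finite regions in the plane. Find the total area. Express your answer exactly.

71/6

Set the curves equal: u^3 - 8*u + 4 = 2*u^2 - 5*u + 4, so u^3 - 2*u^2 - 3*u = 0, which factors as u*(u - 3)*(u + 1) = 0. The curves meet at u = -1, 0, 3.
On [-1, 0], v = u^3 - 8*u + 4 is on top; that piece has area ∫[-1,0] (u^3 - 2*u^2 - 3*u) du = 7/12.
On [0, 3], v = 2*u^2 - 5*u + 4 is on top; that piece has area ∫[0,3] (-(u^3 - 2*u^2 - 3*u)) du = 45/4.
Total enclosed area = 7/12 + 45/4 = 71/6.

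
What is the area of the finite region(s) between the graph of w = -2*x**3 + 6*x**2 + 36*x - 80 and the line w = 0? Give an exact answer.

The curve meets the x-axis where -2*x**3 + 6*x**2 + 36*x - 80 = 0, i.e. -2*(x - 5)*(x - 2)*(x + 4) = 0, at x = -4, 2, 5.
On [-4, 2] the curve lies below the axis; ∫[-4,2] (-2*x**3 + 6*x**2 + 36*x - 80) dx = -432, giving area 432.
On [2, 5] the curve lies above the axis; ∫[2,5] (-2*x**3 + 6*x**2 + 36*x - 80) dx = 135/2, giving area 135/2.
Total area = 432 + 135/2 = 999/2.

999/2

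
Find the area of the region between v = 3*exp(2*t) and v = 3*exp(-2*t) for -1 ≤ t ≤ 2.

The difference (3*exp(2*t)) - (3*exp(-2*t)) = 3*exp(2*t) - 3*exp(-2*t) changes sign at t = 0 inside [-1, 2], so split the integral there.
∫[-1,0] (3*exp(2*t) - 3*exp(-2*t)) dt = -3*exp(2)/2 - 3*exp(-2)/2 + 3; the area of that piece is -3 + 3*exp(-2)/2 + 3*exp(2)/2.
∫[0,2] (3*exp(2*t) - 3*exp(-2*t)) dt = -3 + 3*exp(-4)/2 + 3*exp(4)/2.
Total area = (-3 + 3*exp(-2)/2 + 3*exp(2)/2) + (-3 + 3*exp(-4)/2 + 3*exp(4)/2) = -6 + 3*exp(-4)/2 + 3*exp(-2)/2 + 3*exp(2)/2 + 3*exp(4)/2.

-6 + 3*exp(-4)/2 + 3*exp(-2)/2 + 3*exp(2)/2 + 3*exp(4)/2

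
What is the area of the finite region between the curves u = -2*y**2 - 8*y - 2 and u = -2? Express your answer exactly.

Both boundary curves give u as a function of y, so integrate with respect to y. Setting them equal: -2*y**2 - 8*y = 0, i.e. -2*y*(y + 4) = 0, so they meet at y = -4, 0.
For y in [-4, 0], u = -2*y**2 - 8*y - 2 is on the right; area = ∫[-4,0] (-2*y**2 - 8*y) dy = 64/3.

64/3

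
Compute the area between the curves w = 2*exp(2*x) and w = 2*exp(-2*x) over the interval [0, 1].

-2 + exp(-2) + exp(2)

On [0, 1], (2*exp(2*x)) - (2*exp(-2*x)) = 2*exp(2*x) - 2*exp(-2*x) is ≥ 0 throughout, so the area is a single integral of |2*exp(2*x) - 2*exp(-2*x)|.
∫[0,1] (2*exp(2*x) - 2*exp(-2*x)) dx = -2 + exp(-2) + exp(2).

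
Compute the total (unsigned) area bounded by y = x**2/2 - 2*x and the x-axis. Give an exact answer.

The curve meets the x-axis where x**2/2 - 2*x = 0, i.e. x*(x - 4)/2 = 0, at x = 0, 4.
On [0, 4] the curve lies below the axis; ∫[0,4] (x**2/2 - 2*x) dx = -16/3, giving area 16/3.

16/3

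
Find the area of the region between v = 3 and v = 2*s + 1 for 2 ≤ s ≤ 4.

8

On [2, 4], (3) - (2*s + 1) = -2*s + 2 is ≤ 0 throughout, so the area is a single integral of |-2*s + 2|.
∫[2,4] (-2*s + 2) ds = -8; the area of that piece is 8.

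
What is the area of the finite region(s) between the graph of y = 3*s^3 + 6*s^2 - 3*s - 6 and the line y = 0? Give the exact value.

37/4

The curve meets the s-axis where 3*s^3 + 6*s^2 - 3*s - 6 = 0, i.e. 3*(s - 1)*(s + 1)*(s + 2) = 0, at s = -2, -1, 1.
On [-2, -1] the curve lies above the axis; ∫[-2,-1] (3*s^3 + 6*s^2 - 3*s - 6) ds = 5/4, giving area 5/4.
On [-1, 1] the curve lies below the axis; ∫[-1,1] (3*s^3 + 6*s^2 - 3*s - 6) ds = -8, giving area 8.
Total area = 5/4 + 8 = 37/4.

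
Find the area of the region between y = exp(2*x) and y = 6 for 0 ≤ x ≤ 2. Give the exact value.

The difference (exp(2*x)) - (6) = exp(2*x) - 6 changes sign at x = log(6)/2 inside [0, 2], so split the integral there.
∫[0,log(6)/2] (exp(2*x) - 6) dx = 5/2 - log(216); the area of that piece is -5/2 + log(216).
∫[log(6)/2,2] (exp(2*x) - 6) dx = -15 + 3*log(6) + exp(4)/2.
Total area = (-5/2 + log(216)) + (-15 + 3*log(6) + exp(4)/2) = -35/2 + 6*log(6) + exp(4)/2.

-35/2 + 6*log(6) + exp(4)/2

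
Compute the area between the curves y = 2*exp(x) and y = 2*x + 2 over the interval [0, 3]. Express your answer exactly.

On [0, 3], (2*exp(x)) - (2*x + 2) = -2*x + 2*exp(x) - 2 is ≥ 0 throughout, so the area is a single integral of |-2*x + 2*exp(x) - 2|.
∫[0,3] (-2*x + 2*exp(x) - 2) dx = -17 + 2*exp(3).

-17 + 2*exp(3)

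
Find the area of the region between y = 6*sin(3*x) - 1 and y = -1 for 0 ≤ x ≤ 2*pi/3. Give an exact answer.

The difference (6*sin(3*x) - 1) - (-1) = 6*sin(3*x) changes sign at x = pi/3 inside [0, 2*pi/3], so split the integral there.
∫[0,pi/3] (6*sin(3*x)) dx = 4.
∫[pi/3,2*pi/3] (6*sin(3*x)) dx = -4; the area of that piece is 4.
Total area = 4 + 4 = 8.

8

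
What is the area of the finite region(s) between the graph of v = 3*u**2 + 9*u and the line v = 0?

27/2

The curve meets the u-axis where 3*u**2 + 9*u = 0, i.e. 3*u*(u + 3) = 0, at u = -3, 0.
On [-3, 0] the curve lies below the axis; ∫[-3,0] (3*u**2 + 9*u) du = -27/2, giving area 27/2.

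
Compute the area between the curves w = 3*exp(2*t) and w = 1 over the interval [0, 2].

-7/2 + 3*exp(4)/2

On [0, 2], (3*exp(2*t)) - (1) = 3*exp(2*t) - 1 is ≥ 0 throughout, so the area is a single integral of |3*exp(2*t) - 1|.
∫[0,2] (3*exp(2*t) - 1) dt = -7/2 + 3*exp(4)/2.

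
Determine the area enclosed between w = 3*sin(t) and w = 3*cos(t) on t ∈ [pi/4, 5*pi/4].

6*sqrt(2)

On [pi/4, 5*pi/4], (3*sin(t)) - (3*cos(t)) = 3*sin(t) - 3*cos(t) is ≥ 0 throughout, so the area is a single integral of |3*sin(t) - 3*cos(t)|.
∫[pi/4,5*pi/4] (3*sin(t) - 3*cos(t)) dt = 6*sqrt(2).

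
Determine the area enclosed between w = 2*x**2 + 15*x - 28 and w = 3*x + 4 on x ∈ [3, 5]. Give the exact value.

292/3

On [3, 5], (2*x**2 + 15*x - 28) - (3*x + 4) = 2*x**2 + 12*x - 32 is ≥ 0 throughout, so the area is a single integral of |2*x**2 + 12*x - 32|.
∫[3,5] (2*x**2 + 12*x - 32) dx = 292/3.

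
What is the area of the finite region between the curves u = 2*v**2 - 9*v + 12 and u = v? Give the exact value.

1/3

Both boundary curves give u as a function of v, so integrate with respect to v. Setting them equal: 2*v**2 - 10*v + 12 = 0, i.e. 2*(v - 3)*(v - 2) = 0, so they meet at v = 2, 3.
For v in [2, 3], u = 2*v**2 - 9*v + 12 is on the left; area = ∫[2,3] (-(2*v**2 - 10*v + 12)) dv = 1/3.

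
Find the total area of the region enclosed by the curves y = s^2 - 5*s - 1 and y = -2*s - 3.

1/6

Set the curves equal: s^2 - 5*s - 1 = -2*s - 3, so s^2 - 3*s + 2 = 0, which factors as (s - 2)*(s - 1) = 0. The curves meet at s = 1, 2.
On [1, 2], y = -2*s - 3 is on top; that piece has area ∫[1,2] (-(s^2 - 3*s + 2)) ds = 1/6.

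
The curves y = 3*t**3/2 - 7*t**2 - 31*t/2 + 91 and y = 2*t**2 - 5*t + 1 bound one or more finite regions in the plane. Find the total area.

1551/4

Set the curves equal: 3*t**3/2 - 7*t**2 - 31*t/2 + 91 = 2*t**2 - 5*t + 1, so 3*t**3/2 - 9*t**2 - 21*t/2 + 90 = 0, which factors as 3*(t - 5)*(t - 4)*(t + 3)/2 = 0. The curves meet at t = -3, 4, 5.
On [-3, 4], y = 3*t**3/2 - 7*t**2 - 31*t/2 + 91 is on top; that piece has area ∫[-3,4] (3*t**3/2 - 9*t**2 - 21*t/2 + 90) dt = 3087/8.
On [4, 5], y = 2*t**2 - 5*t + 1 is on top; that piece has area ∫[4,5] (-(3*t**3/2 - 9*t**2 - 21*t/2 + 90)) dt = 15/8.
Total enclosed area = 3087/8 + 15/8 = 1551/4.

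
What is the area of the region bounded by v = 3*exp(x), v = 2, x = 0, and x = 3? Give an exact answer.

-9 + 3*exp(3)

On [0, 3], (3*exp(x)) - (2) = 3*exp(x) - 2 is ≥ 0 throughout, so the area is a single integral of |3*exp(x) - 2|.
∫[0,3] (3*exp(x) - 2) dx = -9 + 3*exp(3).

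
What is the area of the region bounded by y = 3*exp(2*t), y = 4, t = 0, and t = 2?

-21/2 - 4*log(3) + 8*log(2) + 3*exp(4)/2

The difference (3*exp(2*t)) - (4) = 3*exp(2*t) - 4 changes sign at t = -log(3)/2 + log(2) inside [0, 2], so split the integral there.
∫[0,-log(3)/2 + log(2)] (3*exp(2*t) - 4) dt = log(9/16) + 1/2; the area of that piece is -1/2 + log(16/9).
∫[-log(3)/2 + log(2),2] (3*exp(2*t) - 4) dt = -10 - 2*log(3) + 4*log(2) + 3*exp(4)/2.
Total area = (-1/2 + log(16/9)) + (-10 - 2*log(3) + 4*log(2) + 3*exp(4)/2) = -21/2 - 4*log(3) + 8*log(2) + 3*exp(4)/2.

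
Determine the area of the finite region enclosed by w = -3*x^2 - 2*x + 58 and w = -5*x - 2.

729/2

Set the curves equal: -3*x^2 - 2*x + 58 = -5*x - 2, so -3*x^2 + 3*x + 60 = 0, which factors as -3*(x - 5)*(x + 4) = 0. The curves meet at x = -4, 5.
On [-4, 5], w = -3*x^2 - 2*x + 58 is on top; that piece has area ∫[-4,5] (-3*x^2 + 3*x + 60) dx = 729/2.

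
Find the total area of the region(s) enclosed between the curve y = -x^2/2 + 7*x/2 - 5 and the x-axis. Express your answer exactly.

9/4

The curve meets the x-axis where -x^2/2 + 7*x/2 - 5 = 0, i.e. -(x - 5)*(x - 2)/2 = 0, at x = 2, 5.
On [2, 5] the curve lies above the axis; ∫[2,5] (-x^2/2 + 7*x/2 - 5) dx = 9/4, giving area 9/4.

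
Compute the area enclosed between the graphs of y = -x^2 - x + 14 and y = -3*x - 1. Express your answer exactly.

256/3

Set the curves equal: -x^2 - x + 14 = -3*x - 1, so -x^2 + 2*x + 15 = 0, which factors as -(x - 5)*(x + 3) = 0. The curves meet at x = -3, 5.
On [-3, 5], y = -x^2 - x + 14 is on top; that piece has area ∫[-3,5] (-x^2 + 2*x + 15) dx = 256/3.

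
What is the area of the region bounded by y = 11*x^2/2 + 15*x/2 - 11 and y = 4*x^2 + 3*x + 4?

Set the curves equal: 11*x^2/2 + 15*x/2 - 11 = 4*x^2 + 3*x + 4, so 3*x^2/2 + 9*x/2 - 15 = 0, which factors as 3*(x - 2)*(x + 5)/2 = 0. The curves meet at x = -5, 2.
On [-5, 2], y = 4*x^2 + 3*x + 4 is on top; that piece has area ∫[-5,2] (-(3*x^2/2 + 9*x/2 - 15)) dx = 343/4.

343/4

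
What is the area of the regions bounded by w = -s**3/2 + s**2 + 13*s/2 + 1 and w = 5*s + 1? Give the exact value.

71/12

Set the curves equal: -s**3/2 + s**2 + 13*s/2 + 1 = 5*s + 1, so -s**3/2 + s**2 + 3*s/2 = 0, which factors as -s*(s - 3)*(s + 1)/2 = 0. The curves meet at s = -1, 0, 3.
On [-1, 0], w = 5*s + 1 is on top; that piece has area ∫[-1,0] (-(-s**3/2 + s**2 + 3*s/2)) ds = 7/24.
On [0, 3], w = -s**3/2 + s**2 + 13*s/2 + 1 is on top; that piece has area ∫[0,3] (-s**3/2 + s**2 + 3*s/2) ds = 45/8.
Total enclosed area = 7/24 + 45/8 = 71/12.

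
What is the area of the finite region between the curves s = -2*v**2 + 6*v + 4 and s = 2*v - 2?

Both boundary curves give s as a function of v, so integrate with respect to v. Setting them equal: -2*v**2 + 4*v + 6 = 0, i.e. -2*(v - 3)*(v + 1) = 0, so they meet at v = -1, 3.
For v in [-1, 3], s = -2*v**2 + 6*v + 4 is on the right; area = ∫[-1,3] (-2*v**2 + 4*v + 6) dv = 64/3.

64/3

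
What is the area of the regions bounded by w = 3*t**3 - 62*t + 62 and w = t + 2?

Set the curves equal: 3*t**3 - 62*t + 62 = t + 2, so 3*t**3 - 63*t + 60 = 0, which factors as 3*(t - 4)*(t - 1)*(t + 5) = 0. The curves meet at t = -5, 1, 4.
On [-5, 1], w = 3*t**3 - 62*t + 62 is on top; that piece has area ∫[-5,1] (3*t**3 - 63*t + 60) dt = 648.
On [1, 4], w = t + 2 is on top; that piece has area ∫[1,4] (-(3*t**3 - 63*t + 60)) dt = 405/4.
Total enclosed area = 648 + 405/4 = 2997/4.

2997/4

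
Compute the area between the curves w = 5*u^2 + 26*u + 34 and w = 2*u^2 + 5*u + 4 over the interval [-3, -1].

The difference (5*u^2 + 26*u + 34) - (2*u^2 + 5*u + 4) = 3*u^2 + 21*u + 30 changes sign at u = -2 inside [-3, -1], so split the integral there.
∫[-3,-2] (3*u^2 + 21*u + 30) du = -7/2; the area of that piece is 7/2.
∫[-2,-1] (3*u^2 + 21*u + 30) du = 11/2.
Total area = 7/2 + 11/2 = 9.

9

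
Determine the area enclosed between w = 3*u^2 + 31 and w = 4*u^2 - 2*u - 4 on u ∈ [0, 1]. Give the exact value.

On [0, 1], (3*u^2 + 31) - (4*u^2 - 2*u - 4) = -u^2 + 2*u + 35 is ≥ 0 throughout, so the area is a single integral of |-u^2 + 2*u + 35|.
∫[0,1] (-u^2 + 2*u + 35) du = 107/3.

107/3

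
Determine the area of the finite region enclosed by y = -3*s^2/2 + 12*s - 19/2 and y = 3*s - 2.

16

Set the curves equal: -3*s^2/2 + 12*s - 19/2 = 3*s - 2, so -3*s^2/2 + 9*s - 15/2 = 0, which factors as -3*(s - 5)*(s - 1)/2 = 0. The curves meet at s = 1, 5.
On [1, 5], y = -3*s^2/2 + 12*s - 19/2 is on top; that piece has area ∫[1,5] (-3*s^2/2 + 9*s - 15/2) ds = 16.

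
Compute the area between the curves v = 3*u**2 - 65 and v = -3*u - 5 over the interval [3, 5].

27

The difference (3*u**2 - 65) - (-3*u - 5) = 3*u**2 + 3*u - 60 changes sign at u = 4 inside [3, 5], so split the integral there.
∫[3,4] (3*u**2 + 3*u - 60) du = -25/2; the area of that piece is 25/2.
∫[4,5] (3*u**2 + 3*u - 60) du = 29/2.
Total area = 25/2 + 29/2 = 27.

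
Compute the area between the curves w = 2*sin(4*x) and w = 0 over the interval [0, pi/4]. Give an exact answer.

1

On [0, pi/4], (2*sin(4*x)) - (0) = 2*sin(4*x) is ≥ 0 throughout, so the area is a single integral of |2*sin(4*x)|.
∫[0,pi/4] (2*sin(4*x)) dx = 1.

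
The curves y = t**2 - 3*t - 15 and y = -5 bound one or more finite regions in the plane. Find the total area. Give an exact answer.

Set the curves equal: t**2 - 3*t - 15 = -5, so t**2 - 3*t - 10 = 0, which factors as (t - 5)*(t + 2) = 0. The curves meet at t = -2, 5.
On [-2, 5], y = -5 is on top; that piece has area ∫[-2,5] (-(t**2 - 3*t - 10)) dt = 343/6.

343/6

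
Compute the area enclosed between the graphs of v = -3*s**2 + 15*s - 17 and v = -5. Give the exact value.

27/2

Set the curves equal: -3*s**2 + 15*s - 17 = -5, so -3*s**2 + 15*s - 12 = 0, which factors as -3*(s - 4)*(s - 1) = 0. The curves meet at s = 1, 4.
On [1, 4], v = -3*s**2 + 15*s - 17 is on top; that piece has area ∫[1,4] (-3*s**2 + 15*s - 12) ds = 27/2.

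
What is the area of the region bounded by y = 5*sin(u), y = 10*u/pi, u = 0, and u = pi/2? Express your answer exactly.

5 - 5*pi/4

On [0, pi/2], (5*sin(u)) - (10*u/pi) = -10*u/pi + 5*sin(u) is ≥ 0 throughout, so the area is a single integral of |-10*u/pi + 5*sin(u)|.
∫[0,pi/2] (-10*u/pi + 5*sin(u)) du = 5 - 5*pi/4.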